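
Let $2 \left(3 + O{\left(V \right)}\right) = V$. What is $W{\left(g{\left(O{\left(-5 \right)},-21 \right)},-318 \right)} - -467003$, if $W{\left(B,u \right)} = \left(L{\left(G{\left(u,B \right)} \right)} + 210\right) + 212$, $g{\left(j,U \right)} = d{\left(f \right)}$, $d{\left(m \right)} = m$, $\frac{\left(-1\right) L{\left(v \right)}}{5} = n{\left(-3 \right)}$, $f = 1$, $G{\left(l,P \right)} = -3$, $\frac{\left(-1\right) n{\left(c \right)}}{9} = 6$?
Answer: $467695$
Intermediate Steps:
$n{\left(c \right)} = -54$ ($n{\left(c \right)} = \left(-9\right) 6 = -54$)
$L{\left(v \right)} = 270$ ($L{\left(v \right)} = \left(-5\right) \left(-54\right) = 270$)
$O{\left(V \right)} = -3 + \frac{V}{2}$
$g{\left(j,U \right)} = 1$
$W{\left(B,u \right)} = 692$ ($W{\left(B,u \right)} = \left(270 + 210\right) + 212 = 480 + 212 = 692$)
$W{\left(g{\left(O{\left(-5 \right)},-21 \right)},-318 \right)} - -467003 = 692 - -467003 = 692 + 467003 = 467695$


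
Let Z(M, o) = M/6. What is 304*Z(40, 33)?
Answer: 6080/3 ≈ 2026.7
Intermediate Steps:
Z(M, o) = M/6 (Z(M, o) = M*(⅙) = M/6)
304*Z(40, 33) = 304*((⅙)*40) = 304*(20/3) = 6080/3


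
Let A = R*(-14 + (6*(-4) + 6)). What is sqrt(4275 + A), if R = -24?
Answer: 41*sqrt(3) ≈ 71.014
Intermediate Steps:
A = 768 (A = -24*(-14 + (6*(-4) + 6)) = -24*(-14 + (-24 + 6)) = -24*(-14 - 18) = -24*(-32) = 768)
sqrt(4275 + A) = sqrt(4275 + 768) = sqrt(5043) = 41*sqrt(3)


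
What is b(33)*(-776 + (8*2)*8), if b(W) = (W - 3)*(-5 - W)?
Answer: 738720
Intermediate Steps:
b(W) = (-5 - W)*(-3 + W) (b(W) = (-3 + W)*(-5 - W) = (-5 - W)*(-3 + W))
b(33)*(-776 + (8*2)*8) = (15 - 1*33**2 - 2*33)*(-776 + (8*2)*8) = (15 - 1*1089 - 66)*(-776 + 16*8) = (15 - 1089 - 66)*(-776 + 128) = -1140*(-648) = 738720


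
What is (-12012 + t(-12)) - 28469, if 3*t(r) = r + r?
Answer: -40489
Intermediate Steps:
t(r) = 2*r/3 (t(r) = (r + r)/3 = (2*r)/3 = 2*r/3)
(-12012 + t(-12)) - 28469 = (-12012 + (⅔)*(-12)) - 28469 = (-12012 - 8) - 28469 = -12020 - 28469 = -40489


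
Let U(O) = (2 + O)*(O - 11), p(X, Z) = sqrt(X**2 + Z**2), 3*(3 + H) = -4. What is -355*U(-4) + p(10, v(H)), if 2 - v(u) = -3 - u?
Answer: -10650 + 2*sqrt(226)/3 ≈ -10640.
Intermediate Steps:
H = -13/3 (H = -3 + (1/3)*(-4) = -3 - 4/3 = -13/3 ≈ -4.3333)
v(u) = 5 + u (v(u) = 2 - (-3 - u) = 2 + (3 + u) = 5 + u)
U(O) = (-11 + O)*(2 + O) (U(O) = (2 + O)*(-11 + O) = (-11 + O)*(2 + O))
-355*U(-4) + p(10, v(H)) = -355*(-22 + (-4)**2 - 9*(-4)) + sqrt(10**2 + (5 - 13/3)**2) = -355*(-22 + 16 + 36) + sqrt(100 + (2/3)**2) = -355*30 + sqrt(100 + 4/9) = -10650 + sqrt(904/9) = -10650 + 2*sqrt(226)/3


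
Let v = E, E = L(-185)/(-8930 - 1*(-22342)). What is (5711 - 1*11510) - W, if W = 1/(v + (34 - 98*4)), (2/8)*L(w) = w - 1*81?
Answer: -994644001/171520 ≈ -5799.0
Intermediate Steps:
L(w) = -324 + 4*w (L(w) = 4*(w - 1*81) = 4*(w - 81) = 4*(-81 + w) = -324 + 4*w)
E = -38/479 (E = (-324 + 4*(-185))/(-8930 - 1*(-22342)) = (-324 - 740)/(-8930 + 22342) = -1064/13412 = -1064*1/13412 = -38/479 ≈ -0.079332)
v = -38/479 ≈ -0.079332
W = -479/171520 (W = 1/(-38/479 + (34 - 98*4)) = 1/(-38/479 + (34 - 392)) = 1/(-38/479 - 358) = 1/(-171520/479) = -479/171520 ≈ -0.0027927)
(5711 - 1*11510) - W = (5711 - 1*11510) - 1*(-479/171520) = (5711 - 11510) + 479/171520 = -5799 + 479/171520 = -994644001/171520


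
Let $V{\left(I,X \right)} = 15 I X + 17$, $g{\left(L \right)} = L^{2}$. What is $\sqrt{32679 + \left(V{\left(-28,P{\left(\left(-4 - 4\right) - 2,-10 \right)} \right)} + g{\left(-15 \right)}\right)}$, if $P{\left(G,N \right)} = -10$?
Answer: $\sqrt{37121} \approx 192.67$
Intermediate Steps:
$V{\left(I,X \right)} = 17 + 15 I X$ ($V{\left(I,X \right)} = 15 I X + 17 = 17 + 15 I X$)
$\sqrt{32679 + \left(V{\left(-28,P{\left(\left(-4 - 4\right) - 2,-10 \right)} \right)} + g{\left(-15 \right)}\right)} = \sqrt{32679 + \left(\left(17 + 15 \left(-28\right) \left(-10\right)\right) + \left(-15\right)^{2}\right)} = \sqrt{32679 + \left(\left(17 + 4200\right) + 225\right)} = \sqrt{32679 + \left(4217 + 225\right)} = \sqrt{32679 + 4442} = \sqrt{37121}$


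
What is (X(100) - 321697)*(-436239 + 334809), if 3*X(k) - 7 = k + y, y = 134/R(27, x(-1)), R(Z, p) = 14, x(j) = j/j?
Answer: 32625785430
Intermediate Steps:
x(j) = 1
y = 67/7 (y = 134/14 = 134*(1/14) = 67/7 ≈ 9.5714)
X(k) = 116/21 + k/3 (X(k) = 7/3 + (k + 67/7)/3 = 7/3 + (67/7 + k)/3 = 7/3 + (67/21 + k/3) = 116/21 + k/3)
(X(100) - 321697)*(-436239 + 334809) = ((116/21 + (1/3)*100) - 321697)*(-436239 + 334809) = ((116/21 + 100/3) - 321697)*(-101430) = (272/7 - 321697)*(-101430) = -2251607/7*(-101430) = 32625785430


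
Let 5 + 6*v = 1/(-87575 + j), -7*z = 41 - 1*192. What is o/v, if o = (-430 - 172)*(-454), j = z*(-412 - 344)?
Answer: -21294041223/64927 ≈ -3.2797e+5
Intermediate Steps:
z = 151/7 (z = -(41 - 1*192)/7 = -(41 - 192)/7 = -⅐*(-151) = 151/7 ≈ 21.571)
j = -16308 (j = 151*(-412 - 344)/7 = (151/7)*(-756) = -16308)
o = 273308 (o = -602*(-454) = 273308)
v = -259708/311649 (v = -⅚ + 1/(6*(-87575 - 16308)) = -⅚ + (⅙)/(-103883) = -⅚ + (⅙)*(-1/103883) = -⅚ - 1/623298 = -259708/311649 ≈ -0.83333)
o/v = 273308/(-259708/311649) = 273308*(-311649/259708) = -21294041223/64927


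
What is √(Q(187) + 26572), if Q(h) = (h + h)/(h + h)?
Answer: √26573 ≈ 163.01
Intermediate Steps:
Q(h) = 1 (Q(h) = (2*h)/((2*h)) = (2*h)*(1/(2*h)) = 1)
√(Q(187) + 26572) = √(1 + 26572) = √26573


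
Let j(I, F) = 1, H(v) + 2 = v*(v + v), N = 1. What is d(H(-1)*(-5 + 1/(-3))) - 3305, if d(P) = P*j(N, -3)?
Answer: -3305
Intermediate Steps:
H(v) = -2 + 2*v**2 (H(v) = -2 + v*(v + v) = -2 + v*(2*v) = -2 + 2*v**2)
d(P) = P (d(P) = P*1 = P)
d(H(-1)*(-5 + 1/(-3))) - 3305 = (-2 + 2*(-1)**2)*(-5 + 1/(-3)) - 3305 = (-2 + 2*1)*(-5 - 1/3) - 3305 = (-2 + 2)*(-16/3) - 3305 = 0*(-16/3) - 3305 = 0 - 3305 = -3305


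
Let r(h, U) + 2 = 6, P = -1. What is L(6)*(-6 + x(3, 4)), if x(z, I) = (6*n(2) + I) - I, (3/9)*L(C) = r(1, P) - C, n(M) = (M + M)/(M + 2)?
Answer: 0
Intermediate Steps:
n(M) = 2*M/(2 + M) (n(M) = (2*M)/(2 + M) = 2*M/(2 + M))
r(h, U) = 4 (r(h, U) = -2 + 6 = 4)
L(C) = 12 - 3*C (L(C) = 3*(4 - C) = 12 - 3*C)
x(z, I) = 6 (x(z, I) = (6*(2*2/(2 + 2)) + I) - I = (6*(2*2/4) + I) - I = (6*(2*2*(¼)) + I) - I = (6*1 + I) - I = (6 + I) - I = 6)
L(6)*(-6 + x(3, 4)) = (12 - 3*6)*(-6 + 6) = (12 - 18)*0 = -6*0 = 0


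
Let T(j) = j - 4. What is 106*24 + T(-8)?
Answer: 2532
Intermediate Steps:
T(j) = -4 + j
106*24 + T(-8) = 106*24 + (-4 - 8) = 2544 - 12 = 2532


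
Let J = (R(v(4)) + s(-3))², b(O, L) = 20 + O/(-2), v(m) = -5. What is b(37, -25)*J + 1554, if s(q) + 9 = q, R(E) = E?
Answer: 3975/2 ≈ 1987.5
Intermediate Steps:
s(q) = -9 + q
b(O, L) = 20 - O/2 (b(O, L) = 20 + O*(-½) = 20 - O/2)
J = 289 (J = (-5 + (-9 - 3))² = (-5 - 12)² = (-17)² = 289)
b(37, -25)*J + 1554 = (20 - ½*37)*289 + 1554 = (20 - 37/2)*289 + 1554 = (3/2)*289 + 1554 = 867/2 + 1554 = 3975/2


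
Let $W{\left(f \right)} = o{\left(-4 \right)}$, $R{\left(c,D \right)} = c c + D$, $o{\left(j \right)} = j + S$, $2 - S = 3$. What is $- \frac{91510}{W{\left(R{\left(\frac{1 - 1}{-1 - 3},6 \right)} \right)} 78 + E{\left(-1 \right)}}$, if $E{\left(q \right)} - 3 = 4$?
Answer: $\frac{91510}{383} \approx 238.93$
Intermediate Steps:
$S = -1$ ($S = 2 - 3 = -1$)
$E{\left(q \right)} = 7$ ($E{\left(q \right)} = 3 + 4 = 7$)
$o{\left(j \right)} = -1 + j$ ($o{\left(j \right)} = j - 1 = -1 + j$)
$R{\left(c,D \right)} = D + c^{2}$ ($R{\left(c,D \right)} = c^{2} + D = D + c^{2}$)
$W{\left(f \right)} = -5$ ($W{\left(f \right)} = -1 - 4 = -5$)
$- \frac{91510}{W{\left(R{\left(\frac{1 - 1}{-1 - 3},6 \right)} \right)} 78 + E{\left(-1 \right)}} = - \frac{91510}{\left(-5\right) 78 + 7} = - \frac{91510}{-390 + 7} = - \frac{91510}{-383} = \left(-91510\right) \left(- \frac{1}{383}\right) = \frac{91510}{383}$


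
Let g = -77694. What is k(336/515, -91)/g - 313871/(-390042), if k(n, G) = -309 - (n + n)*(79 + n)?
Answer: 542538853744867/669779834744025 ≈ 0.81003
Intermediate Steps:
k(n, G) = -309 - 2*n*(79 + n)
k(336/515, -91)/g - 313871/(-390042) = (-309 - 53088/515 - 2*(336/515)²)/(-77694) - 313871/(-390042) = (-309 - 53088/515 - 2*(336*(1/515))²)*(-1/77694) - 313871*(-1/390042) = (-309 - 158*336/515 - 2*(336/515)²)*(-1/77694) + 313871/390042 = (-309 - 53088/515 - 2*112896/265225)*(-1/77694) + 313871/390042 = (-309 - 53088/515 - 225792/265225)*(-1/77694) + 313871/390042 = -109520637/265225*(-1/77694) + 313871/390042 = 36506879/6868797050 + 313871/390042 = 542538853744867/669779834744025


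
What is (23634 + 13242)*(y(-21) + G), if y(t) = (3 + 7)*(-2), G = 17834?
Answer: 656909064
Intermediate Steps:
y(t) = -20 (y(t) = 10*(-2) = -20)
(23634 + 13242)*(y(-21) + G) = (23634 + 13242)*(-20 + 17834) = 36876*17814 = 656909064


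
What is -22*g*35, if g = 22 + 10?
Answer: -24640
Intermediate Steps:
g = 32
-22*g*35 = -22*32*35 = -704*35 = -24640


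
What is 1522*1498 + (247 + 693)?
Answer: 2280896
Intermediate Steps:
1522*1498 + (247 + 693) = 2279956 + 940 = 2280896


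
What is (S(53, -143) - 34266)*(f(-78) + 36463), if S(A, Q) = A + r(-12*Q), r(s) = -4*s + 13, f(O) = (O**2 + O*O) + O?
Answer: -1993780392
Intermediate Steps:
f(O) = O + 2*O**2 (f(O) = (O**2 + O**2) + O = 2*O**2 + O = O + 2*O**2)
r(s) = 13 - 4*s
S(A, Q) = 13 + A + 48*Q (S(A, Q) = A + (13 - (-48)*Q) = A + (13 + 48*Q) = 13 + A + 48*Q)
(S(53, -143) - 34266)*(f(-78) + 36463) = ((13 + 53 + 48*(-143)) - 34266)*(-78*(1 + 2*(-78)) + 36463) = ((13 + 53 - 6864) - 34266)*(-78*(1 - 156) + 36463) = (-6798 - 34266)*(-78*(-155) + 36463) = -41064*(12090 + 36463) = -41064*48553 = -1993780392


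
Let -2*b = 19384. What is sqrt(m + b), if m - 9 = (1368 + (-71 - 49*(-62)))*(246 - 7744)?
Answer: 31*I*sqrt(33833) ≈ 5702.1*I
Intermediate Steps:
b = -9692 (b = -1/2*19384 = -9692)
m = -32503821 (m = 9 + (1368 + (-71 - 49*(-62)))*(246 - 7744) = 9 + (1368 + (-71 + 3038))*(-7498) = 9 + (1368 + 2967)*(-7498) = 9 + 4335*(-7498) = 9 - 32503830 = -32503821)
sqrt(m + b) = sqrt(-32503821 - 9692) = sqrt(-32513513) = 31*I*sqrt(33833)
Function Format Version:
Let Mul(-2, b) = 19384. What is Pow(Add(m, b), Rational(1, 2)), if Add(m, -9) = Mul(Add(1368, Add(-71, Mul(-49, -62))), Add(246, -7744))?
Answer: Mul(31, I, Pow(33833, Rational(1, 2))) ≈ Mul(5702.1, I)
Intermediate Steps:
b = -9692 (b = Mul(Rational(-1, 2), 19384) = -9692)
m = -32503821 (m = Add(9, Mul(Add(1368, Add(-71, Mul(-49, -62))), Add(246, -7744))) = Add(9, Mul(Add(1368, Add(-71, 3038)), -7498)) = Add(9, Mul(Add(1368, 2967), -7498)) = Add(9, Mul(4335, -7498)) = Add(9, -32503830) = -32503821)
Pow(Add(m, b), Rational(1, 2)) = Pow(Add(-32503821, -9692), Rational(1, 2)) = Pow(-32513513, Rational(1, 2)) = Mul(31, I, Pow(33833, Rational(1, 2)))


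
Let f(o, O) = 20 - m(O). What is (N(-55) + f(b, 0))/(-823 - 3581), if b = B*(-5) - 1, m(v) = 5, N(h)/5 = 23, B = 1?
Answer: -65/2202 ≈ -0.029519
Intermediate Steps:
N(h) = 115 (N(h) = 5*23 = 115)
b = -6 (b = 1*(-5) - 1 = -5 - 1 = -6)
f(o, O) = 15 (f(o, O) = 20 - 1*5 = 20 - 5 = 15)
(N(-55) + f(b, 0))/(-823 - 3581) = (115 + 15)/(-823 - 3581) = 130/(-4404) = 130*(-1/4404) = -65/2202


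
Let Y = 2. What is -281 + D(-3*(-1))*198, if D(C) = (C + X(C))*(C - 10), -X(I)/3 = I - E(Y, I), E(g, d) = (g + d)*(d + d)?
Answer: -116705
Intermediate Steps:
E(g, d) = 2*d*(d + g) (E(g, d) = (d + g)*(2*d) = 2*d*(d + g))
X(I) = -3*I + 6*I*(2 + I) (X(I) = -3*(I - 2*I*(I + 2)) = -3*(I - 2*I*(2 + I)) = -3*I + 6*I*(2 + I))
D(C) = (-10 + C)*(C + 3*C*(3 + 2*C)) (D(C) = (C + 3*C*(3 + 2*C))*(C - 10) = (C + 3*C*(3 + 2*C))*(-10 + C) = (-10 + C)*(C + 3*C*(3 + 2*C)))
-281 + D(-3*(-1))*198 = -281 + (2*(-3*(-1))*(-50 - (-75)*(-1) + 3*(-3*(-1))²))*198 = -281 + (2*3*(-50 - 25*3 + 3*3²))*198 = -281 + (2*3*(-50 - 75 + 3*9))*198 = -281 + (2*3*(-50 - 75 + 27))*198 = -281 + (2*3*(-98))*198 = -281 - 588*198 = -281 - 116424 = -116705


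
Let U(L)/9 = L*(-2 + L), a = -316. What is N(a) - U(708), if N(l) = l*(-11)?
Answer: -4495156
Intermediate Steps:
N(l) = -11*l
U(L) = 9*L*(-2 + L) (U(L) = 9*(L*(-2 + L)) = 9*L*(-2 + L))
N(a) - U(708) = -11*(-316) - 9*708*(-2 + 708) = 3476 - 9*708*706 = 3476 - 1*4498632 = 3476 - 4498632 = -4495156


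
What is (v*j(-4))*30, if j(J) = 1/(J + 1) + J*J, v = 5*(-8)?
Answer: -18800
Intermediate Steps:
v = -40
j(J) = J² + 1/(1 + J) (j(J) = 1/(1 + J) + J² = J² + 1/(1 + J))
(v*j(-4))*30 = -40*(1 + (-4)² + (-4)³)/(1 - 4)*30 = -40*(1 + 16 - 64)/(-3)*30 = -(-40)*(-47)/3*30 = -40*47/3*30 = -1880/3*30 = -18800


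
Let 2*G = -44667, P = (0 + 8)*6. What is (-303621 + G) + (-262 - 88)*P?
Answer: -685509/2 ≈ -3.4275e+5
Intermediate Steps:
P = 48 (P = 8*6 = 48)
G = -44667/2 (G = (½)*(-44667) = -44667/2 ≈ -22334.)
(-303621 + G) + (-262 - 88)*P = (-303621 - 44667/2) + (-262 - 88)*48 = -651909/2 - 350*48 = -651909/2 - 16800 = -685509/2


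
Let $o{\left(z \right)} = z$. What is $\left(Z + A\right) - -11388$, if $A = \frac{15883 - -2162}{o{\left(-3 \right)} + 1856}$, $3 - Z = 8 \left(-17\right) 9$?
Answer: $\frac{23393640}{1853} \approx 12625.0$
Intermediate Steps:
$Z = 1227$ ($Z = 3 - 8 \left(-17\right) 9 = 3 - \left(-136\right) 9 = 3 - -1224 = 3 + 1224 = 1227$)
$A = \frac{18045}{1853}$ ($A = \frac{15883 - -2162}{-3 + 1856} = \frac{15883 + 2162}{1853} = 18045 \cdot \frac{1}{1853} = \frac{18045}{1853} \approx 9.7383$)
$\left(Z + A\right) - -11388 = \left(1227 + \frac{18045}{1853}\right) - -11388 = \frac{2291676}{1853} + 11388 = \frac{23393640}{1853}$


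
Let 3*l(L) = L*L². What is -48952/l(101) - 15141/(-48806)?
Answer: 8432333505/50284870606 ≈ 0.16769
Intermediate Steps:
l(L) = L³/3 (l(L) = (L*L²)/3 = L³/3)
-48952/l(101) - 15141/(-48806) = -48952/((⅓)*101³) - 15141/(-48806) = -48952/((⅓)*1030301) - 15141*(-1/48806) = -48952/1030301/3 + 15141/48806 = -48952*3/1030301 + 15141/48806 = -146856/1030301 + 15141/48806 = 8432333505/50284870606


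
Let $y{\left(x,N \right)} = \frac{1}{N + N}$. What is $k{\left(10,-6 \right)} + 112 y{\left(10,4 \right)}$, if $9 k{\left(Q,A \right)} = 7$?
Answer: $\frac{133}{9} \approx 14.778$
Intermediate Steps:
$y{\left(x,N \right)} = \frac{1}{2 N}$
$k{\left(Q,A \right)} = \frac{7}{9}$ ($k{\left(Q,A \right)} = \frac{1}{9} \cdot 7 = \frac{7}{9}$)
$k{\left(10,-6 \right)} + 112 y{\left(10,4 \right)} = \frac{7}{9} + 112 \frac{1}{2 \cdot 4} = \frac{7}{9} + 112 \cdot \frac{1}{2} \cdot \frac{1}{4} = \frac{7}{9} + 112 \cdot \frac{1}{8} = \frac{7}{9} + 14 = \frac{133}{9}$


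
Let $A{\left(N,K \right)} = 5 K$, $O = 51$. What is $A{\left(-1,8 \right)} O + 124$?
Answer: $2164$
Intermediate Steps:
$A{\left(-1,8 \right)} O + 124 = 5 \cdot 8 \cdot 51 + 124 = 40 \cdot 51 + 124 = 2040 + 124 = 2164$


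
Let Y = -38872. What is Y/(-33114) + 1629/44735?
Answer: 896440813/740677395 ≈ 1.2103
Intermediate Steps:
Y/(-33114) + 1629/44735 = -38872/(-33114) + 1629/44735 = -38872*(-1/33114) + 1629*(1/44735) = 19436/16557 + 1629/44735 = 896440813/740677395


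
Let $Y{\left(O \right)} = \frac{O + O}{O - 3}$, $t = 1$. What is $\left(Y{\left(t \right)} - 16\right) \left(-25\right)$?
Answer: $425$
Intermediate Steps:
$Y{\left(O \right)} = \frac{2 O}{-3 + O}$
$\left(Y{\left(t \right)} - 16\right) \left(-25\right) = \left(2 \cdot 1 \frac{1}{-3 + 1} - 16\right) \left(-25\right) = \left(2 \cdot 1 \frac{1}{-2} - 16\right) \left(-25\right) = \left(2 \cdot 1 \left(- \frac{1}{2}\right) - 16\right) \left(-25\right) = \left(-1 - 16\right) \left(-25\right) = \left(-17\right) \left(-25\right) = 425$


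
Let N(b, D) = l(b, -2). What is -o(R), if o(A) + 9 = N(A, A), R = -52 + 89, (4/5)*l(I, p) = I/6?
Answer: 31/24 ≈ 1.2917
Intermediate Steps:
l(I, p) = 5*I/24 (l(I, p) = 5*(I/6)/4 = 5*I/24)
R = 37
N(b, D) = 5*b/24
o(A) = -9 + 5*A/24
-o(R) = -(-9 + (5/24)*37) = -(-9 + 185/24) = -1*(-31/24) = 31/24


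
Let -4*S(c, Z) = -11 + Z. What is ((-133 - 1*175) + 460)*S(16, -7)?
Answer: 684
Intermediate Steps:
S(c, Z) = 11/4 - Z/4 (S(c, Z) = -(-11 + Z)/4 = 11/4 - Z/4)
((-133 - 1*175) + 460)*S(16, -7) = ((-133 - 1*175) + 460)*(11/4 - 1/4*(-7)) = ((-133 - 175) + 460)*(11/4 + 7/4) = (-308 + 460)*(9/2) = 152*(9/2) = 684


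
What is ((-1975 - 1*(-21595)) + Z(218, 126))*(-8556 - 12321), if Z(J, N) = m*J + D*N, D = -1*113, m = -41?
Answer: 74238612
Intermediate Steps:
D = -113
Z(J, N) = -113*N - 41*J (Z(J, N) = -41*J - 113*N = -113*N - 41*J)
((-1975 - 1*(-21595)) + Z(218, 126))*(-8556 - 12321) = ((-1975 - 1*(-21595)) + (-113*126 - 41*218))*(-8556 - 12321) = ((-1975 + 21595) + (-14238 - 8938))*(-20877) = (19620 - 23176)*(-20877) = -3556*(-20877) = 74238612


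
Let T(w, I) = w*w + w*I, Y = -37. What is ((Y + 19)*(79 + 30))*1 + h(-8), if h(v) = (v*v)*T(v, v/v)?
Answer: 1622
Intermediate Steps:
T(w, I) = w**2 + I*w
h(v) = v**3*(1 + v) (h(v) = (v*v)*(v*(v/v + v)) = v**2*(v*(1 + v)) = v**3*(1 + v))
((Y + 19)*(79 + 30))*1 + h(-8) = ((-37 + 19)*(79 + 30))*1 + (-8)**3*(1 - 8) = -18*109*1 - 512*(-7) = -1962*1 + 3584 = -1962 + 3584 = 1622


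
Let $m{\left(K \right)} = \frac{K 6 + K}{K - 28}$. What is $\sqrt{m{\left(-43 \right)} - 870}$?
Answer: $\frac{i \sqrt{4364299}}{71} \approx 29.424 i$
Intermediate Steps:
$m{\left(K \right)} = \frac{7 K}{-28 + K}$ ($m{\left(K \right)} = \frac{6 K + K}{-28 + K} = \frac{7 K}{-28 + K}$)
$\sqrt{m{\left(-43 \right)} - 870} = \sqrt{7 \left(-43\right) \frac{1}{-28 - 43} - 870} = \sqrt{7 \left(-43\right) \frac{1}{-71} - 870} = \sqrt{7 \left(-43\right) \left(- \frac{1}{71}\right) - 870} = \sqrt{\frac{301}{71} - 870} = \sqrt{- \frac{61469}{71}} = \frac{i \sqrt{4364299}}{71}$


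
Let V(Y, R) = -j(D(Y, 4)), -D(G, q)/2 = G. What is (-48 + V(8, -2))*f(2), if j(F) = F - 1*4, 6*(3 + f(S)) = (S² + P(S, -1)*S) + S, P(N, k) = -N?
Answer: 224/3 ≈ 74.667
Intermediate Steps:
D(G, q) = -2*G
f(S) = -3 + S/6 (f(S) = -3 + ((S² + (-S)*S) + S)/6 = -3 + ((S² - S²) + S)/6 = -3 + (0 + S)/6 = -3 + S/6)
j(F) = -4 + F (j(F) = F - 4 = -4 + F)
V(Y, R) = 4 + 2*Y (V(Y, R) = -(-4 - 2*Y) = 4 + 2*Y)
(-48 + V(8, -2))*f(2) = (-48 + (4 + 2*8))*(-3 + (⅙)*2) = (-48 + (4 + 16))*(-3 + ⅓) = (-48 + 20)*(-8/3) = -28*(-8/3) = 224/3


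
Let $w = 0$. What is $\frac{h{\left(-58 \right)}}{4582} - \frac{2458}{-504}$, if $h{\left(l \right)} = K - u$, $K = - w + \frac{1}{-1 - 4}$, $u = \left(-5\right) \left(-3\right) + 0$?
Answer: $\frac{14068619}{2886660} \approx 4.8737$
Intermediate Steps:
$u = 15$ ($u = 15 + 0 = 15$)
$K = - \frac{1}{5}$ ($K = \left(-1\right) 0 + \frac{1}{-1 - 4} = 0 + \frac{1}{-5} = 0 - \frac{1}{5} = - \frac{1}{5} \approx -0.2$)
$h{\left(l \right)} = - \frac{76}{5}$ ($h{\left(l \right)} = - \frac{1}{5} - 15 = - \frac{76}{5}$)
$\frac{h{\left(-58 \right)}}{4582} - \frac{2458}{-504} = - \frac{76}{5 \cdot 4582} - \frac{2458}{-504} = \left(- \frac{76}{5}\right) \frac{1}{4582} - - \frac{1229}{252} = - \frac{38}{11455} + \frac{1229}{252} = \frac{14068619}{2886660}$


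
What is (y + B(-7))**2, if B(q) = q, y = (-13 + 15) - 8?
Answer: 169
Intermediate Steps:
y = -6 (y = 2 - 8 = -6)
(y + B(-7))**2 = (-6 - 7)**2 = (-13)**2 = 169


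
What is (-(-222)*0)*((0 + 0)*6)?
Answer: 0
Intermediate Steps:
(-(-222)*0)*((0 + 0)*6) = (-37*0)*(0*6) = 0*0 = 0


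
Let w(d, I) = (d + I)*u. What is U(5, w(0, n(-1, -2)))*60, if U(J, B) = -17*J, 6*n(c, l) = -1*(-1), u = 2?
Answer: -5100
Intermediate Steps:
n(c, l) = 1/6 (n(c, l) = (-1*(-1))/6 = (1/6)*1 = 1/6)
w(d, I) = 2*I + 2*d (w(d, I) = (d + I)*2 = (I + d)*2 = 2*I + 2*d)
U(5, w(0, n(-1, -2)))*60 = -17*5*60 = -85*60 = -5100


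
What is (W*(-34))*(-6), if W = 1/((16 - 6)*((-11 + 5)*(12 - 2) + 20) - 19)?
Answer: -204/419 ≈ -0.48687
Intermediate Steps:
W = -1/419 (W = 1/(10*(-6*10 + 20) - 19) = 1/(10*(-60 + 20) - 19) = 1/(10*(-40) - 19) = 1/(-400 - 19) = 1/(-419) = -1/419 ≈ -0.0023866)
(W*(-34))*(-6) = -1/419*(-34)*(-6) = (34/419)*(-6) = -204/419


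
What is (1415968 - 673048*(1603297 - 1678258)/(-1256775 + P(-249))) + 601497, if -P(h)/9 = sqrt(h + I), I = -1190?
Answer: 43377020283426755/21937271072 + 6306543891*I*sqrt(1439)/21937271072 ≈ 1.9773e+6 + 10.905*I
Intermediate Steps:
P(h) = -9*sqrt(-1190 + h) (P(h) = -9*sqrt(h - 1190) = -9*sqrt(-1190 + h))
(1415968 - 673048*(1603297 - 1678258)/(-1256775 + P(-249))) + 601497 = (1415968 - 673048*(1603297 - 1678258)/(-1256775 - 9*sqrt(-1190 - 249))) + 601497 = (1415968 - 673048*(-74961/(-1256775 - 9*I*sqrt(1439)))) + 601497 = (1415968 - 673048/(418925/24987 + I*sqrt(1439)/8329)) + 601497 = 2017465 - 673048/(418925/24987 + I*sqrt(1439)/8329)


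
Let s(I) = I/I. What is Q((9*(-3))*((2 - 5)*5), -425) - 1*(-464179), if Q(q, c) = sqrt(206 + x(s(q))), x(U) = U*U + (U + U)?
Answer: 464179 + sqrt(209) ≈ 4.6419e+5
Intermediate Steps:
s(I) = 1
x(U) = U**2 + 2*U
Q(q, c) = sqrt(209) (Q(q, c) = sqrt(206 + 1*(2 + 1)) = sqrt(206 + 1*3) = sqrt(206 + 3) = sqrt(209))
Q((9*(-3))*((2 - 5)*5), -425) - 1*(-464179) = sqrt(209) - 1*(-464179) = sqrt(209) + 464179 = 464179 + sqrt(209)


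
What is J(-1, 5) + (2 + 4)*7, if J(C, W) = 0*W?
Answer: 42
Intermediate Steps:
J(C, W) = 0
J(-1, 5) + (2 + 4)*7 = 0 + (2 + 4)*7 = 0 + 6*7 = 0 + 42 = 42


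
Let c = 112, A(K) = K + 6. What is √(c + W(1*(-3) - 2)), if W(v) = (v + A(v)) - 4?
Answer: 2*√26 ≈ 10.198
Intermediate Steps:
A(K) = 6 + K
W(v) = 2 + 2*v (W(v) = (v + (6 + v)) - 4 = (6 + 2*v) - 4 = 2 + 2*v)
√(c + W(1*(-3) - 2)) = √(112 + (2 + 2*(1*(-3) - 2))) = √(112 + (2 + 2*(-3 - 2))) = √(112 + (2 + 2*(-5))) = √(112 + (2 - 10)) = √(112 - 8) = √104 = 2*√26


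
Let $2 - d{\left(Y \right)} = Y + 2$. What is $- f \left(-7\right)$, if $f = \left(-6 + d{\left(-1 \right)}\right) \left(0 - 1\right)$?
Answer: $35$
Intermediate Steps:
$d{\left(Y \right)} = - Y$ ($d{\left(Y \right)} = 2 - \left(Y + 2\right) = 2 - \left(2 + Y\right) = - Y$)
$f = 5$ ($f = \left(-6 - -1\right) \left(0 - 1\right) = \left(-6 + 1\right) \left(-1\right) = \left(-5\right) \left(-1\right) = 5$)
$- f \left(-7\right) = - 5 \left(-7\right) = \left(-1\right) \left(-35\right) = 35$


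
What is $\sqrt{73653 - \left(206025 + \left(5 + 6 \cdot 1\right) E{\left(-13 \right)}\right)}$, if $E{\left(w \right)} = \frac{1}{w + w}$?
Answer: $\frac{i \sqrt{89483186}}{26} \approx 363.83 i$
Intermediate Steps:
$E{\left(w \right)} = \frac{1}{2 w}$
$\sqrt{73653 - \left(206025 + \left(5 + 6 \cdot 1\right) E{\left(-13 \right)}\right)} = \sqrt{73653 - \left(206025 + \left(5 + 6 \cdot 1\right) \frac{1}{2 \left(-13\right)}\right)} = \sqrt{73653 - \left(206025 + \left(5 + 6\right) \frac{1}{2} \left(- \frac{1}{13}\right)\right)} = \sqrt{73653 - \left(206025 + 11 \left(- \frac{1}{26}\right)\right)} = \sqrt{73653 - \frac{5356639}{26}} = \sqrt{- \frac{3441661}{26}} = \frac{i \sqrt{89483186}}{26}$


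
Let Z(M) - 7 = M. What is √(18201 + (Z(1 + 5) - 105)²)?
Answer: √26665 ≈ 163.29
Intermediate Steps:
Z(M) = 7 + M
√(18201 + (Z(1 + 5) - 105)²) = √(18201 + ((7 + (1 + 5)) - 105)²) = √(18201 + ((7 + 6) - 105)²) = √(18201 + (13 - 105)²) = √(18201 + (-92)²) = √(18201 + 8464) = √26665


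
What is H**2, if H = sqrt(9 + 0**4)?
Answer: 9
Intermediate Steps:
H = 3 (H = sqrt(9 + 0) = sqrt(9) = 3)
H**2 = 3**2 = 9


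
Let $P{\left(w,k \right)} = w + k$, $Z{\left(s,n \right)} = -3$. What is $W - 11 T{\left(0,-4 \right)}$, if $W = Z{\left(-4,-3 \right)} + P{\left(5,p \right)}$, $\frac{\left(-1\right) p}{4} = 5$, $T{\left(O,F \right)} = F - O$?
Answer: $26$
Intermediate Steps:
$p = -20$ ($p = \left(-4\right) 5 = -20$)
$P{\left(w,k \right)} = k + w$
$W = -18$ ($W = -3 + \left(-20 + 5\right) = -3 - 15 = -18$)
$W - 11 T{\left(0,-4 \right)} = -18 - 11 \left(-4 - 0\right) = -18 - 11 \left(-4 + 0\right) = -18 - -44 = -18 + 44 = 26$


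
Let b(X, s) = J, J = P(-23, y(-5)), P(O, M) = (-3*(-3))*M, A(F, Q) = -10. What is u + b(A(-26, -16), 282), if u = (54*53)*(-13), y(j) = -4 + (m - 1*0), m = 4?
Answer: -37206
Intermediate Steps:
y(j) = 0 (y(j) = -4 + (4 - 1*0) = -4 + (4 + 0) = -4 + 4 = 0)
P(O, M) = 9*M
J = 0 (J = 9*0 = 0)
b(X, s) = 0
u = -37206 (u = 2862*(-13) = -37206)
u + b(A(-26, -16), 282) = -37206 + 0 = -37206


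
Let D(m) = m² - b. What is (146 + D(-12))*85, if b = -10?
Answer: 25500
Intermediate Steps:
D(m) = 10 + m² (D(m) = m² - 1*(-10) = m² + 10 = 10 + m²)
(146 + D(-12))*85 = (146 + (10 + (-12)²))*85 = (146 + (10 + 144))*85 = (146 + 154)*85 = 300*85 = 25500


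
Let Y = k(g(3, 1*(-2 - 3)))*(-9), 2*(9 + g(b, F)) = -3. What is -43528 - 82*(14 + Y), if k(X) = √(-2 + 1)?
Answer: -44676 + 738*I ≈ -44676.0 + 738.0*I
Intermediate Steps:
g(b, F) = -21/2 (g(b, F) = -9 + (½)*(-3) = -9 - 3/2 = -21/2)
k(X) = I (k(X) = √(-1) = I)
Y = -9*I (Y = I*(-9) = -9*I ≈ -9.0*I)
-43528 - 82*(14 + Y) = -43528 - 82*(14 - 9*I) = -43528 - (1148 - 738*I) = -43528 + (-1148 + 738*I) = -44676 + 738*I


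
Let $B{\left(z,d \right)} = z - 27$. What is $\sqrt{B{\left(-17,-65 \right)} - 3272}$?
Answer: $2 i \sqrt{829} \approx 57.585 i$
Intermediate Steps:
$B{\left(z,d \right)} = -27 + z$
$\sqrt{B{\left(-17,-65 \right)} - 3272} = \sqrt{\left(-27 - 17\right) - 3272} = \sqrt{-44 - 3272} = \sqrt{-3316} = 2 i \sqrt{829}$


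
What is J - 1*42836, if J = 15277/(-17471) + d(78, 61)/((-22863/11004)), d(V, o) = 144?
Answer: -5712807556925/133146491 ≈ -42906.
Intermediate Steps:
J = -9344468449/133146491 (J = 15277/(-17471) + 144/((-22863/11004)) = 15277*(-1/17471) + 144/((-22863*1/11004)) = -15277/17471 + 144/(-7621/3668) = -15277/17471 + 144*(-3668/7621) = -15277/17471 - 528192/7621 = -9344468449/133146491 ≈ -70.182)
J - 1*42836 = -9344468449/133146491 - 1*42836 = -9344468449/133146491 - 42836 = -5712807556925/133146491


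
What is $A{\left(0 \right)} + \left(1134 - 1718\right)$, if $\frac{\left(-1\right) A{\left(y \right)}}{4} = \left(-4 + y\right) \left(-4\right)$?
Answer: $-648$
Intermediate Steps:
$A{\left(y \right)} = -64 + 16 y$ ($A{\left(y \right)} = - 4 \left(-4 + y\right) \left(-4\right) = - 4 \left(16 - 4 y\right) = -64 + 16 y$)
$A{\left(0 \right)} + \left(1134 - 1718\right) = \left(-64 + 16 \cdot 0\right) + \left(1134 - 1718\right) = \left(-64 + 0\right) + \left(1134 - 1718\right) = -64 - 584 = -648$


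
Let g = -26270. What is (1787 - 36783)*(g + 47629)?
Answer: -747479564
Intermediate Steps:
(1787 - 36783)*(g + 47629) = (1787 - 36783)*(-26270 + 47629) = -34996*21359 = -747479564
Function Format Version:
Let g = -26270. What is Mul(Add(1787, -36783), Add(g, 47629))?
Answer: -747479564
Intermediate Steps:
Mul(Add(1787, -36783), Add(g, 47629)) = Mul(Add(1787, -36783), Add(-26270, 47629)) = Mul(-34996, 21359) = -747479564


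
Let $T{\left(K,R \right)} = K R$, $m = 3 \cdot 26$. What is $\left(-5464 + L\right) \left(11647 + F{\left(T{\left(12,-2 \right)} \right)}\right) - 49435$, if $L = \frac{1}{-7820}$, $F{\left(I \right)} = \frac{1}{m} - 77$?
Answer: $- \frac{12863647021447}{203320} \approx -6.3268 \cdot 10^{7}$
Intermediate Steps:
$m = 78$
$F{\left(I \right)} = - \frac{6005}{78}$ ($F{\left(I \right)} = \frac{1}{78} - 77 = - \frac{6005}{78}$)
$L = - \frac{1}{7820} \approx -0.00012788$
$\left(-5464 + L\right) \left(11647 + F{\left(T{\left(12,-2 \right)} \right)}\right) - 49435 = \left(-5464 - \frac{1}{7820}\right) \left(11647 - \frac{6005}{78}\right) - 49435 = \left(- \frac{42728481}{7820}\right) \frac{902461}{78} - 49435 = - \frac{12853595897247}{203320} - 49435 = - \frac{12863647021447}{203320}$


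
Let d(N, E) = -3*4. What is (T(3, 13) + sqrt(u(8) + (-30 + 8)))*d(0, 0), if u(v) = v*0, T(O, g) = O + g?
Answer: -192 - 12*I*sqrt(22) ≈ -192.0 - 56.285*I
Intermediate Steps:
d(N, E) = -12
u(v) = 0
(T(3, 13) + sqrt(u(8) + (-30 + 8)))*d(0, 0) = ((3 + 13) + sqrt(0 + (-30 + 8)))*(-12) = (16 + sqrt(0 - 22))*(-12) = (16 + sqrt(-22))*(-12) = (16 + I*sqrt(22))*(-12) = -192 - 12*I*sqrt(22)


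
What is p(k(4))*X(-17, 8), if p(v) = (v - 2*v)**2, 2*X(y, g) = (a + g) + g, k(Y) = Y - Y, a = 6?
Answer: 0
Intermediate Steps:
k(Y) = 0
X(y, g) = 3 + g (X(y, g) = ((6 + g) + g)/2 = (6 + 2*g)/2 = 3 + g)
p(v) = v**2 (p(v) = (-v)**2 = v**2)
p(k(4))*X(-17, 8) = 0**2*(3 + 8) = 0*11 = 0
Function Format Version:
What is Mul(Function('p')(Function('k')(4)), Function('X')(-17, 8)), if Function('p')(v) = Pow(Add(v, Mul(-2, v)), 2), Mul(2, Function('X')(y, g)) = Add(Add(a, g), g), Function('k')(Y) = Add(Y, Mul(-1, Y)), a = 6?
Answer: 0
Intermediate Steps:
Function('k')(Y) = 0
Function('X')(y, g) = Add(3, g) (Function('X')(y, g) = Mul(Rational(1, 2), Add(Add(6, g), g)) = Mul(Rational(1, 2), Add(6, Mul(2, g))) = Add(3, g))
Function('p')(v) = Pow(v, 2) (Function('p')(v) = Pow(Mul(-1, v), 2) = Pow(v, 2))
Mul(Function('p')(Function('k')(4)), Function('X')(-17, 8)) = Mul(Pow(0, 2), Add(3, 8)) = Mul(0, 11) = 0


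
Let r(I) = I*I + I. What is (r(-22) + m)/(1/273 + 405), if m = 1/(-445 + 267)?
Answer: 22450155/19680748 ≈ 1.1407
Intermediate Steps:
m = -1/178 (m = 1/(-178) = -1/178 ≈ -0.0056180)
r(I) = I + I**2 (r(I) = I**2 + I = I + I**2)
(r(-22) + m)/(1/273 + 405) = (-22*(1 - 22) - 1/178)/(1/273 + 405) = (-22*(-21) - 1/178)/(1/273 + 405) = (462 - 1/178)/(110566/273) = (82235/178)*(273/110566) = 22450155/19680748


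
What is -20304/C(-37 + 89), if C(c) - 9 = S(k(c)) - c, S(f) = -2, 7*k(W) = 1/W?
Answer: 2256/5 ≈ 451.20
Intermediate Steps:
k(W) = 1/(7*W)
C(c) = 7 - c (C(c) = 9 + (-2 - c) = 7 - c)
-20304/C(-37 + 89) = -20304/(7 - (-37 + 89)) = -20304/(7 - 1*52) = -20304/(7 - 52) = -20304/(-45) = -20304*(-1/45) = 2256/5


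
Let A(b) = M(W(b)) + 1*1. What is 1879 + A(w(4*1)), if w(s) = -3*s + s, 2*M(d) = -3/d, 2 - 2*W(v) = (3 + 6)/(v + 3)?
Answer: 35705/19 ≈ 1879.2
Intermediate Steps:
W(v) = 1 - 9/(2*(3 + v)) (W(v) = 1 - (3 + 6)/(2*(v + 3)) = 1 - 9/(2*(3 + v)))
M(d) = -3/(2*d) (M(d) = (-3/d)/2 = -3/(2*d))
w(s) = -2*s
A(b) = 1 - 3*(3 + b)/(2*(-3/2 + b)) (A(b) = -3*(3 + b)/(-3/2 + b)/2 + 1*1 = -3*(3 + b)/(2*(-3/2 + b)) + 1 = 1 - 3*(3 + b)/(2*(-3/2 + b)))
1879 + A(w(4*1)) = 1879 + (-12 - (-2)*4*1)/(-3 + 2*(-8)) = 1879 + (-12 - (-2)*4)/(-3 + 2*(-2*4)) = 1879 + (-12 - 1*(-8))/(-3 + 2*(-8)) = 1879 + (-12 + 8)/(-3 - 16) = 1879 - 4/(-19) = 1879 - 1/19*(-4) = 1879 + 4/19 = 35705/19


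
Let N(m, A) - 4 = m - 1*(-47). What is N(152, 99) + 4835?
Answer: 5038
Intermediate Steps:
N(m, A) = 51 + m (N(m, A) = 4 + (m - 1*(-47)) = 4 + (m + 47) = 4 + (47 + m) = 51 + m)
N(152, 99) + 4835 = (51 + 152) + 4835 = 203 + 4835 = 5038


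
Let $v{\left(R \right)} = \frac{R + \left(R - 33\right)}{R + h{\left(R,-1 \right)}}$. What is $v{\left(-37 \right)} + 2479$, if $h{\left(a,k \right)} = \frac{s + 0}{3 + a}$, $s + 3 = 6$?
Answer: $\frac{3129657}{1261} \approx 2481.9$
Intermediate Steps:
$s = 3$ ($s = -3 + 6 = 3$)
$h{\left(a,k \right)} = \frac{3}{3 + a}$ ($h{\left(a,k \right)} = \frac{3 + 0}{3 + a} = \frac{3}{3 + a}$)
$v{\left(R \right)} = \frac{-33 + 2 R}{R + \frac{3}{3 + R}}$ ($v{\left(R \right)} = \frac{R + \left(R - 33\right)}{R + \frac{3}{3 + R}} = \frac{R + \left(-33 + R\right)}{R + \frac{3}{3 + R}} = \frac{-33 + 2 R}{R + \frac{3}{3 + R}}$)
$v{\left(-37 \right)} + 2479 = \frac{\left(-33 + 2 \left(-37\right)\right) \left(3 - 37\right)}{3 - 37 \left(3 - 37\right)} + 2479 = \frac{1}{3 - -1258} \left(-33 - 74\right) \left(-34\right) + 2479 = \frac{1}{3 + 1258} \left(-107\right) \left(-34\right) + 2479 = \frac{1}{1261} \left(-107\right) \left(-34\right) + 2479 = \frac{3638}{1261} + 2479 = \frac{3129657}{1261}$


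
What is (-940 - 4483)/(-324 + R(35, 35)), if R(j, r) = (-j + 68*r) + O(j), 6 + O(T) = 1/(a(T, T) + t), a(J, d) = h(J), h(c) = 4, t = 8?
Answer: -65076/24181 ≈ -2.6912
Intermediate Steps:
a(J, d) = 4
O(T) = -71/12 (O(T) = -6 + 1/(4 + 8) = -6 + 1/12 = -71/12)
R(j, r) = -71/12 - j + 68*r (R(j, r) = (-j + 68*r) - 71/12 = -71/12 - j + 68*r)
(-940 - 4483)/(-324 + R(35, 35)) = (-940 - 4483)/(-324 + (-71/12 - 1*35 + 68*35)) = -5423/(-324 + (-71/12 - 35 + 2380)) = -5423/(-324 + 28069/12) = -5423/24181/12 = -5423*12/24181 = -65076/24181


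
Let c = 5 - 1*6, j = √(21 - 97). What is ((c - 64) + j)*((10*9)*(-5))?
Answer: 29250 - 900*I*√19 ≈ 29250.0 - 3923.0*I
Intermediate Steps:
j = 2*I*√19 (j = √(-76) = 2*I*√19 ≈ 8.7178*I)
c = -1 (c = 5 - 6 = -1)
((c - 64) + j)*((10*9)*(-5)) = ((-1 - 64) + 2*I*√19)*((10*9)*(-5)) = (-65 + 2*I*√19)*(90*(-5)) = (-65 + 2*I*√19)*(-450) = 29250 - 900*I*√19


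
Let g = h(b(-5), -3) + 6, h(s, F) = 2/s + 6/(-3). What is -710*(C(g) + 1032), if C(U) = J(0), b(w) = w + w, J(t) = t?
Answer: -732720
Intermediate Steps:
b(w) = 2*w
h(s, F) = -2 + 2/s (h(s, F) = 2/s + 6*(-1/3) = 2/s - 2 = -2 + 2/s)
g = 19/5 (g = (-2 + 2/((2*(-5)))) + 6 = (-2 + 2/(-10)) + 6 = (-2 + 2*(-1/10)) + 6 = (-2 - 1/5) + 6 = -11/5 + 6 = 19/5 ≈ 3.8000)
C(U) = 0
-710*(C(g) + 1032) = -710*(0 + 1032) = -710*1032 = -732720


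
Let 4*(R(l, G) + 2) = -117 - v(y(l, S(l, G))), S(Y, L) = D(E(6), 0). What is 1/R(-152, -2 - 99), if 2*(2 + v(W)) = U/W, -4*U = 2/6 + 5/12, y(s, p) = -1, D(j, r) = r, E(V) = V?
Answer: -128/3939 ≈ -0.032496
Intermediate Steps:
S(Y, L) = 0
U = -3/16 (U = -(2/6 + 5/12)/4 = -(2*(1/6) + 5*(1/12))/4 = -(1/3 + 5/12)/4 = -1/4*3/4 = -3/16 ≈ -0.18750)
v(W) = -2 - 3/(32*W) (v(W) = -2 + (-3/(16*W))/2 = -2 - 3/(32*W))
R(l, G) = -3939/128 (R(l, G) = -2 + (-117 - (-2 - 3/32/(-1)))/4 = -2 + (-117 - (-2 - 3/32*(-1)))/4 = -2 + (-117 - (-2 + 3/32))/4 = -2 + (-117 - 1*(-61/32))/4 = -2 + (-117 + 61/32)/4 = -2 + (1/4)*(-3683/32) = -2 - 3683/128 = -3939/128)
1/R(-152, -2 - 99) = 1/(-3939/128) = -128/3939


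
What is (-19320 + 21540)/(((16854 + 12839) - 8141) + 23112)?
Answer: 185/3722 ≈ 0.049704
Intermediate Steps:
(-19320 + 21540)/(((16854 + 12839) - 8141) + 23112) = 2220/((29693 - 8141) + 23112) = 2220/(21552 + 23112) = 2220/44664 = 2220*(1/44664) = 185/3722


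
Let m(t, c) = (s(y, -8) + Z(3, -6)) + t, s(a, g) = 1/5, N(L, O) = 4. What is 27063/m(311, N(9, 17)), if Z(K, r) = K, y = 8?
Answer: 135315/1571 ≈ 86.133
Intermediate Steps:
s(a, g) = 1/5
m(t, c) = 16/5 + t (m(t, c) = (1/5 + 3) + t = 16/5 + t)
27063/m(311, N(9, 17)) = 27063/(16/5 + 311) = 27063/(1571/5) = 27063*(5/1571) = 135315/1571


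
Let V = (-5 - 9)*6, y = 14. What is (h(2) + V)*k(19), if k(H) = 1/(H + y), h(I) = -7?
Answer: -91/33 ≈ -2.7576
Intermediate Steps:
V = -84 (V = -14*6 = -84)
k(H) = 1/(14 + H) (k(H) = 1/(H + 14) = 1/(14 + H))
(h(2) + V)*k(19) = (-7 - 84)/(14 + 19) = -91/33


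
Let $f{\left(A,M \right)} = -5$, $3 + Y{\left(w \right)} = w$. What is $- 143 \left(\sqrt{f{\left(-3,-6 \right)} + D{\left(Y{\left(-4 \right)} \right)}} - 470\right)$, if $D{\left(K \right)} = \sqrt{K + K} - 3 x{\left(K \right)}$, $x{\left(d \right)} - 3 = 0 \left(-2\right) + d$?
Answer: $67210 - 143 \sqrt{7 + i \sqrt{14}} \approx 66819.0 - 97.893 i$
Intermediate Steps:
$Y{\left(w \right)} = -3 + w$
$x{\left(d \right)} = 3 + d$ ($x{\left(d \right)} = 3 + \left(0 \left(-2\right) + d\right) = 3 + \left(0 + d\right) = 3 + d$)
$D{\left(K \right)} = -9 - 3 K + \sqrt{2} \sqrt{K}$ ($D{\left(K \right)} = \sqrt{K + K} - 3 \left(3 + K\right) = \sqrt{2 K} - \left(9 + 3 K\right) = \sqrt{2} \sqrt{K} - \left(9 + 3 K\right) = -9 - 3 K + \sqrt{2} \sqrt{K}$)
$- 143 \left(\sqrt{f{\left(-3,-6 \right)} + D{\left(Y{\left(-4 \right)} \right)}} - 470\right) = - 143 \left(\sqrt{-5 - \left(9 + 3 \left(-3 - 4\right) - \sqrt{2} \sqrt{-3 - 4}\right)} - 470\right) = - 143 \left(\sqrt{-5 - \left(-12 - \sqrt{2} \sqrt{-7}\right)} - 470\right) = - 143 \left(\sqrt{-5 + \left(-9 + 21 + \sqrt{2} i \sqrt{7}\right)} - 470\right) = - 143 \left(\sqrt{-5 + \left(-9 + 21 + i \sqrt{14}\right)} - 470\right) = - 143 \left(\sqrt{-5 + \left(12 + i \sqrt{14}\right)} - 470\right) = - 143 \left(\sqrt{7 + i \sqrt{14}} - 470\right) = - 143 \left(-470 + \sqrt{7 + i \sqrt{14}}\right) = 67210 - 143 \sqrt{7 + i \sqrt{14}}$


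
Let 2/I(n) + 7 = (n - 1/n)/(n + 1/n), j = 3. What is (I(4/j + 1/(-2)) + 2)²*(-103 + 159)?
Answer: 7959224/47961 ≈ 165.95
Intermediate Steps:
I(n) = 2/(-7 + (n - 1/n)/(n + 1/n))
(I(4/j + 1/(-2)) + 2)²*(-103 + 159) = ((-1 - (4/3 + 1/(-2))²)/(4 + 3*(4/3 + 1/(-2))²) + 2)²*(-103 + 159) = ((-1 - (4*(⅓) + 1*(-½))²)/(4 + 3*(4*(⅓) + 1*(-½))²) + 2)²*56 = ((-1 - (4/3 - ½)²)/(4 + 3*(4/3 - ½)²) + 2)²*56 = ((-1 - (⅚)²)/(4 + 3*(⅚)²) + 2)²*56 = ((-1 - 1*25/36)/(4 + 3*(25/36)) + 2)²*56 = ((-1 - 25/36)/(4 + 25/12) + 2)²*56 = (-61/36/(73/12) + 2)²*56 = ((12/73)*(-61/36) + 2)²*56 = (-61/219 + 2)²*56 = (377/219)²*56 = (142129/47961)*56 = 7959224/47961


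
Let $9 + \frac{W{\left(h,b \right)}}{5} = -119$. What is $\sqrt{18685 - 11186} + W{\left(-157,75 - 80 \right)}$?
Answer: $-640 + \sqrt{7499} \approx -553.4$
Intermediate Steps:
$W{\left(h,b \right)} = -640$ ($W{\left(h,b \right)} = -45 + 5 \left(-119\right) = -45 - 595 = -640$)
$\sqrt{18685 - 11186} + W{\left(-157,75 - 80 \right)} = \sqrt{18685 - 11186} - 640 = \sqrt{7499} - 640 = -640 + \sqrt{7499}$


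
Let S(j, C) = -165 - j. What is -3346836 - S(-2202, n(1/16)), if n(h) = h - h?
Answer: -3348873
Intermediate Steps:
n(h) = 0
-3346836 - S(-2202, n(1/16)) = -3346836 - (-165 - 1*(-2202)) = -3346836 - (-165 + 2202) = -3346836 - 1*2037 = -3346836 - 2037 = -3348873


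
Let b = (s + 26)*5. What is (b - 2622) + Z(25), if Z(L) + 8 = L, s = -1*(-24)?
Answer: -2355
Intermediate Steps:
s = 24
Z(L) = -8 + L
b = 250 (b = (24 + 26)*5 = 50*5 = 250)
(b - 2622) + Z(25) = (250 - 2622) + (-8 + 25) = -2372 + 17 = -2355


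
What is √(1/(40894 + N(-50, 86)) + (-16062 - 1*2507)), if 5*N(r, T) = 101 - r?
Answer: 4*I*√48592465896039/204621 ≈ 136.27*I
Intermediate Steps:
N(r, T) = 101/5 - r/5 (N(r, T) = (101 - r)/5 = 101/5 - r/5)
√(1/(40894 + N(-50, 86)) + (-16062 - 1*2507)) = √(1/(40894 + (101/5 - ⅕*(-50))) + (-16062 - 1*2507)) = √(1/(40894 + (101/5 + 10)) + (-16062 - 2507)) = √(1/(40894 + 151/5) - 18569) = √(1/(204621/5) - 18569) = √(5/204621 - 18569) = √(-3799607344/204621) = 4*I*√48592465896039/204621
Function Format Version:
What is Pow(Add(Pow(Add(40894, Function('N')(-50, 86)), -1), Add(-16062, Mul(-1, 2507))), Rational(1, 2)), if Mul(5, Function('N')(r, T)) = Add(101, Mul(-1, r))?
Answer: Mul(Rational(4, 204621), I, Pow(48592465896039, Rational(1, 2))) ≈ Mul(136.27, I)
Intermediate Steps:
Function('N')(r, T) = Add(Rational(101, 5), Mul(Rational(-1, 5), r)) (Function('N')(r, T) = Mul(Rational(1, 5), Add(101, Mul(-1, r))) = Add(Rational(101, 5), Mul(Rational(-1, 5), r)))
Pow(Add(Pow(Add(40894, Function('N')(-50, 86)), -1), Add(-16062, Mul(-1, 2507))), Rational(1, 2)) = Pow(Add(Pow(Add(40894, Add(Rational(101, 5), Mul(Rational(-1, 5), -50))), -1), Add(-16062, Mul(-1, 2507))), Rational(1, 2)) = Pow(Add(Pow(Add(40894, Add(Rational(101, 5), 10)), -1), Add(-16062, -2507)), Rational(1, 2)) = Pow(Add(Pow(Add(40894, Rational(151, 5)), -1), -18569), Rational(1, 2)) = Pow(Add(Pow(Rational(204621, 5), -1), -18569), Rational(1, 2)) = Pow(Add(Rational(5, 204621), -18569), Rational(1, 2)) = Pow(Rational(-3799607344, 204621), Rational(1, 2)) = Mul(Rational(4, 204621), I, Pow(48592465896039, Rational(1, 2)))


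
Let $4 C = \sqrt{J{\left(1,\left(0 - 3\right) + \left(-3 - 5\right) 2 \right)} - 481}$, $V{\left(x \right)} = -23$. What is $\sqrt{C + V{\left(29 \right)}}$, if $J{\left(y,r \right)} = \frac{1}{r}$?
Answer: $\frac{\sqrt{-33212 + 38 i \sqrt{43415}}}{38} \approx 0.5677 + 4.8293 i$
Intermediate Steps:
$C = \frac{i \sqrt{43415}}{38}$ ($C = \frac{\sqrt{\frac{1}{\left(0 - 3\right) + \left(-3 - 5\right) 2} - 481}}{4} = \frac{\sqrt{\frac{1}{-3 - 16} - 481}}{4} = \frac{\sqrt{\frac{1}{-19} - 481}}{4} = \frac{\sqrt{- \frac{1}{19} - 481}}{4} = \frac{\sqrt{- \frac{9140}{19}}}{4} = \frac{\frac{2}{19} i \sqrt{43415}}{4} = \frac{i \sqrt{43415}}{38} \approx 5.4832 i$)
$\sqrt{C + V{\left(29 \right)}} = \sqrt{\frac{i \sqrt{43415}}{38} - 23} = \sqrt{-23 + \frac{i \sqrt{43415}}{38}}$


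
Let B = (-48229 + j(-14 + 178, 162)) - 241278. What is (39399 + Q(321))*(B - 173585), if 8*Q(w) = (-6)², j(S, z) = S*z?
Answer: -17200573434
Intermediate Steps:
Q(w) = 9/2 (Q(w) = (⅛)*(-6)² = (⅛)*36 = 9/2)
B = -262939 (B = (-48229 + (-14 + 178)*162) - 241278 = (-48229 + 164*162) - 241278 = (-48229 + 26568) - 241278 = -21661 - 241278 = -262939)
(39399 + Q(321))*(B - 173585) = (39399 + 9/2)*(-262939 - 173585) = (78807/2)*(-436524) = -17200573434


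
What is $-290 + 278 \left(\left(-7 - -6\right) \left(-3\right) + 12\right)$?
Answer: $3880$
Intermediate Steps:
$-290 + 278 \left(\left(-7 - -6\right) \left(-3\right) + 12\right) = -290 + 278 \left(\left(-7 + 6\right) \left(-3\right) + 12\right) = -290 + 278 \left(\left(-1\right) \left(-3\right) + 12\right) = -290 + 278 \left(3 + 12\right) = -290 + 278 \cdot 15 = -290 + 4170 = 3880$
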